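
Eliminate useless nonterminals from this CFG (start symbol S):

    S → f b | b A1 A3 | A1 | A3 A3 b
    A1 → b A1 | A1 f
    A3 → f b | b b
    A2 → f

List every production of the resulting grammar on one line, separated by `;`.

Generating nonterminals: {A2, A3, S}.
Reachable from S after that: {A3, S}.
Removed useless symbols: {A1, A2} and every production mentioning them.

S → f b | A3 A3 b; A3 → f b | b b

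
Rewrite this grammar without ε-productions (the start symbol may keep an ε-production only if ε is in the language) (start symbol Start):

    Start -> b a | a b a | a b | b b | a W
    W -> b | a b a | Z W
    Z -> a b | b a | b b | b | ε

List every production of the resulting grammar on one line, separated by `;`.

The nullable symbols are {Z}.
ε ∉ L(G), so no ε-production is kept.

Start -> b a | a b a | a b | b b | a W; W -> b | a b a | Z W; Z -> a b | b a | b b | b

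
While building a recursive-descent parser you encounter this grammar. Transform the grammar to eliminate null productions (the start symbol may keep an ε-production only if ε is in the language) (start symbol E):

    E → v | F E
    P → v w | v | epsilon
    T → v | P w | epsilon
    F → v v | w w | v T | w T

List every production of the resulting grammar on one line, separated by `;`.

E → v | F E; P → v w | v; T → v | P w | w; F → v v | w w | v T | v | w T | w

Nullable nonterminals: {P, T}.
ε ∉ L(G), so no ε-production is kept.
For each production, add variants omitting each subset of nullable occurrences: T → P w gives P w | w. F → v T gives v T | v. F → w T gives w T | w.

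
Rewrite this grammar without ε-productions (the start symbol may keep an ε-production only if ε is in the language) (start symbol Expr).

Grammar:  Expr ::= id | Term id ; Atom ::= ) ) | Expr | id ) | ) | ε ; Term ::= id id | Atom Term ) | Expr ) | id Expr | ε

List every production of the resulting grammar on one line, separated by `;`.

Expr ::= id | Term id; Atom ::= ) ) | Expr | id ) | ); Term ::= id id | Atom Term ) | Atom ) | Term ) | ) | Expr ) | id Expr

Nullable nonterminals: {Atom, Term}.
ε ∉ L(G), so no ε-production is kept.
Expand every rule over subsets of its nullable positions: Term → Atom Term ) gives Atom Term ) | Atom ) | Term ) | ).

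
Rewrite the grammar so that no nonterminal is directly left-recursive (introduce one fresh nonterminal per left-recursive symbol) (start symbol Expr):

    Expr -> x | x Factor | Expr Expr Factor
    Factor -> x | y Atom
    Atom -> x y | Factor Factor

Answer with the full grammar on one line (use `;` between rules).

Expr -> x Expr1 | x Factor Expr1; Factor -> x | y Atom; Atom -> x y | Factor Factor; Expr1 -> Expr Factor Expr1 | epsilon

Left recursion appears on Expr.
For Expr: α = {Expr Factor}, β = {x, x Factor}. Rewrite as Expr → β Expr1 and Expr1 → α Expr1 | ε.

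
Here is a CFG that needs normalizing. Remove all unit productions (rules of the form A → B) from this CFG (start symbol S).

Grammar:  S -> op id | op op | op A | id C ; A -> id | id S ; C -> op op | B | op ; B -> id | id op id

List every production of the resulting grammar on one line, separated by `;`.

Unit pairs: C ⇒* {B}.
For every A with A ⇒* B via unit rules, add B's non-unit alternatives to A; then delete every rule of the form X → Y.

S -> op id | op op | op A | id C; A -> id | id S; C -> id | id op id | op op | op; B -> id | id op id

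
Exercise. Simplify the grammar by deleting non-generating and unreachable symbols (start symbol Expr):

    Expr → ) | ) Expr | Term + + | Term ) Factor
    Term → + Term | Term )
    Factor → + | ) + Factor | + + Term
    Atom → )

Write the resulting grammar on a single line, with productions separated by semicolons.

Generating nonterminals: {Atom, Expr, Factor}.
Reachable from Expr after that: {Expr}.
Removed useless symbols: {Atom, Factor, Term} and every production mentioning them.

Expr → ) | ) Expr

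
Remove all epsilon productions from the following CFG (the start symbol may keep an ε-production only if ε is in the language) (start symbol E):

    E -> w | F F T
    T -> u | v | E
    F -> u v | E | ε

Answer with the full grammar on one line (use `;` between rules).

E -> w | F F T | F T | T; T -> u | v | E; F -> u v | E

Nullable set = {F}.
ε ∉ L(G), so no ε-production is kept.
Add the nullable-subset variants: E → F F T gives F F T | F T | T.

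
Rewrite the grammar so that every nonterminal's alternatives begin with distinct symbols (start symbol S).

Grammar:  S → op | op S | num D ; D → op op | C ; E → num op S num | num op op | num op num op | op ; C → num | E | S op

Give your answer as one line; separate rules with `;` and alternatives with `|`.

S → num D | op S'; D → op op | C; E → op | num op E'; C → num | E | S op; S' → ε | S; E' → S num | op | num op

S has alternatives sharing prefix 'op': factor to S → op S' with S' → ε | S.
E has alternatives sharing prefix 'num op': factor to E → num op E' with E' → S num | op | num op.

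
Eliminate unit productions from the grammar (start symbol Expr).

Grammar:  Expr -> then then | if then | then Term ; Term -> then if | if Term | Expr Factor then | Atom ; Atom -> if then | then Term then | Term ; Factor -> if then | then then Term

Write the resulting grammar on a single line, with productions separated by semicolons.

Unit pairs: Atom ⇒* {Term}; Term ⇒* {Atom}.
For each unit pair (A, B), copy every non-unit production of B to A, then drop all unit productions.

Expr -> then then | if then | then Term; Term -> then if | if Term | Expr Factor then | if then | then Term then; Atom -> then if | if Term | Expr Factor then | if then | then Term then; Factor -> if then | then then Term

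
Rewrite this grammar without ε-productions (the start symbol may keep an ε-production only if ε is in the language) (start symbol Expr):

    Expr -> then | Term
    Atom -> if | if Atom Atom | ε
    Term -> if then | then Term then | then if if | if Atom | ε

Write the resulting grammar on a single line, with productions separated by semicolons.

Expr -> then | Term | ε; Atom -> if | if Atom Atom | if Atom; Term -> if then | then Term then | then then | then if if | if Atom | if

Nullable nonterminals: {Atom, Expr, Term}.
ε ∈ L(G) since Expr is nullable, so keep Expr → ε.
Add the nullable-subset variants: Atom → if Atom Atom gives if Atom Atom | if Atom. Term → then Term then gives then Term then | then then. Term → if Atom gives if Atom | if.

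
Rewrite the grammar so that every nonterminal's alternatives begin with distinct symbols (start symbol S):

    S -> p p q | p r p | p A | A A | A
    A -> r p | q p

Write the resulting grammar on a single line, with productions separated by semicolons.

S has alternatives sharing prefix 'p': factor to S → p S' with S' → p q | r p | A.
S has alternatives sharing prefix 'A': factor to S → A S'' with S'' → A | ε.

S -> p S' | A S''; A -> r p | q p; S' -> p q | r p | A; S'' -> A | ε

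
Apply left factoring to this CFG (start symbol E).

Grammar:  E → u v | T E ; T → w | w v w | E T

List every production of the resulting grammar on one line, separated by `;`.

E → u v | T E; T → E T | w T'; T' → epsilon | v w

T has alternatives sharing prefix 'w': factor to T → w T' with T' → ε | v w.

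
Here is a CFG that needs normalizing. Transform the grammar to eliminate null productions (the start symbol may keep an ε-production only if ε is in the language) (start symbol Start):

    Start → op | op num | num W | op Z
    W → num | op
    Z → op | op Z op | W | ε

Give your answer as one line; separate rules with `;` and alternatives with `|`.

Start → op | op num | num W | op Z; W → num | op; Z → op | op Z op | op op | W

Nullable set = {Z}.
ε ∉ L(G), so no ε-production is kept.
Expand every rule over subsets of its nullable positions: Z → op Z op gives op Z op | op op.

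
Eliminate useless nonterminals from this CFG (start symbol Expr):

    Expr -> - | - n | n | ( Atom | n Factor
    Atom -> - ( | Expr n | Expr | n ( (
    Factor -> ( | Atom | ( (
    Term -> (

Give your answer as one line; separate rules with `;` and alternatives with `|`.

Expr -> - | - n | n | ( Atom | n Factor; Atom -> - ( | Expr n | Expr | n ( (; Factor -> ( | Atom | ( (

Generating nonterminals: {Atom, Expr, Factor, Term}.
Reachable from Expr after that: {Atom, Expr, Factor}.
Removed useless symbols: {Term} and every production mentioning them.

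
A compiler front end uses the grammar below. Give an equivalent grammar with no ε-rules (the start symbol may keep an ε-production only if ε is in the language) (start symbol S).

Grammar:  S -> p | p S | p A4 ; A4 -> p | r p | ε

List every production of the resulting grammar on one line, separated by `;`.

Nullable set = {A4}.
ε ∉ L(G), so no ε-production is kept.

S -> p | p S | p A4; A4 -> p | r p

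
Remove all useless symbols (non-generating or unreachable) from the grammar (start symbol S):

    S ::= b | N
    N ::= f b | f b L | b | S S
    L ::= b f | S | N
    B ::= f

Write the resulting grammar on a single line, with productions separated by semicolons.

Generating nonterminals: {B, L, N, S}.
Reachable from S after that: {L, N, S}.
Removed useless symbols: {B} and every production mentioning them.

S ::= b | N; N ::= f b | f b L | b | S S; L ::= b f | S | N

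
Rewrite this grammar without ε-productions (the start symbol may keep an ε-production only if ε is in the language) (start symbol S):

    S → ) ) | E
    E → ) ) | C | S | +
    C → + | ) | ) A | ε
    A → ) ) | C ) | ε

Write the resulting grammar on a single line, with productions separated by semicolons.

S → ) ) | E | ε; E → ) ) | C | S | +; C → + | ) | ) A; A → ) ) | C ) | )

The nullable symbols are {A, C, E, S}.
ε ∈ L(G) since S is nullable, so keep S → ε.
Add the nullable-subset variants: A → C ) gives C ) | ).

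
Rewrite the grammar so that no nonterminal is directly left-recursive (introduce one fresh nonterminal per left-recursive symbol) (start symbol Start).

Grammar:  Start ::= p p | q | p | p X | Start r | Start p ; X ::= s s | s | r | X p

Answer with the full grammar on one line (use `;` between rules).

Start ::= p p Start1 | q Start1 | p Start1 | p X Start1; X ::= s s X1 | s X1 | r X1; Start1 ::= r Start1 | p Start1 | ε; X1 ::= p X1 | ε

Left recursion appears on Start, X.
For Start: α = {r, p}, β = {p p, q, p, p X}. Rewrite as Start → β Start1 and Start1 → α Start1 | ε.
For X: α = {p}, β = {s s, s, r}. Rewrite as X → β X1 and X1 → α X1 | ε.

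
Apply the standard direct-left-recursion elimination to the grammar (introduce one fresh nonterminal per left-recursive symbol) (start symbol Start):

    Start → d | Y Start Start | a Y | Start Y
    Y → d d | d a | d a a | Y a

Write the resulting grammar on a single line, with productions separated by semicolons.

Left recursion appears on Start, Y.
For Start: α = {Y}, β = {d, Y Start Start, a Y}. Rewrite as Start → β Start1 and Start1 → α Start1 | ε.
For Y: α = {a}, β = {d d, d a, d a a}. Rewrite as Y → β Y1 and Y1 → α Y1 | ε.

Start → d Start1 | Y Start Start Start1 | a Y Start1; Y → d d Y1 | d a Y1 | d a a Y1; Start1 → Y Start1 | epsilon; Y1 → a Y1 | epsilon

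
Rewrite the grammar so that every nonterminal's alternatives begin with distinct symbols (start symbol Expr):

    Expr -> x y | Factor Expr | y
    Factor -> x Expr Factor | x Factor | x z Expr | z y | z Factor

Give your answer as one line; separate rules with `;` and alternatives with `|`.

Factor has alternatives sharing prefix 'x': factor to Factor → x Factor1 with Factor1 → Expr Factor | Factor | z Expr.
Factor has alternatives sharing prefix 'z': factor to Factor → z Factor2 with Factor2 → y | Factor.

Expr -> x y | Factor Expr | y; Factor -> x Factor1 | z Factor2; Factor1 -> Expr Factor | Factor | z Expr; Factor2 -> y | Factor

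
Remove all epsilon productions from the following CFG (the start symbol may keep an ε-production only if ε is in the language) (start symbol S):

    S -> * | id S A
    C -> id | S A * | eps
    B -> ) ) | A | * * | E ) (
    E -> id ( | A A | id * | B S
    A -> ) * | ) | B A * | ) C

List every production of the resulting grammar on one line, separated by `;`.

Nullable set = {C}.
ε ∉ L(G), so no ε-production is kept.

S -> * | id S A; C -> id | S A *; B -> ) ) | A | * * | E ) (; E -> id ( | A A | id * | B S; A -> ) * | ) | B A * | ) C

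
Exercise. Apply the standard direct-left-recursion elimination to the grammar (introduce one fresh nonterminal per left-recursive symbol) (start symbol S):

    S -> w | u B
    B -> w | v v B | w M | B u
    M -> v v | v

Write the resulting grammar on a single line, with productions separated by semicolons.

S -> w | u B; B -> w B' | v v B B' | w M B'; M -> v v | v; B' -> u B' | ε

B is directly left-recursive.
For B: α = {u}, β = {w, v v B, w M}. Rewrite as B → β B' and B' → α B' | ε.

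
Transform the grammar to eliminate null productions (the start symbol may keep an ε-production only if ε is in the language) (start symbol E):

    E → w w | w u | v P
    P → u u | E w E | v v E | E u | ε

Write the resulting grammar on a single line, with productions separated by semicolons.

Nullable nonterminals: {P}.
ε ∉ L(G), so no ε-production is kept.
Expand every rule over subsets of its nullable positions: E → v P gives v P | v.

E → w w | w u | v P | v; P → u u | E w E | v v E | E u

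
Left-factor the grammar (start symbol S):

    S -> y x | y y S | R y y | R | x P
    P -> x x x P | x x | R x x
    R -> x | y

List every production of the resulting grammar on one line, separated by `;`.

S -> x P | y S' | R S''; P -> R x x | x x P'; R -> x | y; S' -> x | y S; S'' -> y y | epsilon; P' -> x P | epsilon

S has alternatives sharing prefix 'y': factor to S → y S' with S' → x | y S.
S has alternatives sharing prefix 'R': factor to S → R S'' with S'' → y y | ε.
P has alternatives sharing prefix 'x x': factor to P → x x P' with P' → x P | ε.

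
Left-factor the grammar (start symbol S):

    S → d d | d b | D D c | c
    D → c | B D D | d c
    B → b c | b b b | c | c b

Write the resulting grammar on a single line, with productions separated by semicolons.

S → D D c | c | d S'; D → c | B D D | d c; B → b B' | c B''; S' → d | b; B' → c | b b; B'' → ε | b

S has alternatives sharing prefix 'd': factor to S → d S' with S' → d | b.
B has alternatives sharing prefix 'b': factor to B → b B' with B' → c | b b.
B has alternatives sharing prefix 'c': factor to B → c B'' with B'' → ε | b.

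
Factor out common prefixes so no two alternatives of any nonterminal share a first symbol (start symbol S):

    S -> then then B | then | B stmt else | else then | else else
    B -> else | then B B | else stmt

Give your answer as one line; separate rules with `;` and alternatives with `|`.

S has alternatives sharing prefix 'then': factor to S → then S' with S' → then B | ε.
S has alternatives sharing prefix 'else': factor to S → else S'' with S'' → then | else.
B has alternatives sharing prefix 'else': factor to B → else B' with B' → ε | stmt.

S -> B stmt else | then S' | else S''; B -> then B B | else B'; S' -> then B | eps; S'' -> then | else; B' -> eps | stmt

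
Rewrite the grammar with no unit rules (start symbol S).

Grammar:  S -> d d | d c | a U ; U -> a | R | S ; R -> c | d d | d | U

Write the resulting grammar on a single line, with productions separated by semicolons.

S -> d d | d c | a U; U -> a | d d | d c | a U | c | d; R -> a | d d | d c | a U | c | d

Unit pairs: R ⇒* {S, U}; U ⇒* {R, S}.
For every A with A ⇒* B via unit rules, add B's non-unit alternatives to A; then delete every rule of the form X → Y.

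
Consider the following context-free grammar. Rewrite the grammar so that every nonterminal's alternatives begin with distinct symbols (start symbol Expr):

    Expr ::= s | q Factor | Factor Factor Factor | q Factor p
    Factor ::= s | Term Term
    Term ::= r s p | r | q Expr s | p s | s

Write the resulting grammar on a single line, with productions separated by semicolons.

Expr has alternatives sharing prefix 'q Factor': factor to Expr → q Factor Expr1 with Expr1 → ε | p.
Term has alternatives sharing prefix 'r': factor to Term → r Term1 with Term1 → s p | ε.

Expr ::= s | Factor Factor Factor | q Factor Expr1; Factor ::= s | Term Term; Term ::= q Expr s | p s | s | r Term1; Expr1 ::= eps | p; Term1 ::= s p | eps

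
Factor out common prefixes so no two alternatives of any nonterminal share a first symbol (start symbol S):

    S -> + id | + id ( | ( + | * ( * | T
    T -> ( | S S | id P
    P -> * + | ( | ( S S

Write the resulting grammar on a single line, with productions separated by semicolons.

S -> ( + | * ( * | T | + id S'; T -> ( | S S | id P; P -> * + | ( P'; S' -> ε | (; P' -> ε | S S

S has alternatives sharing prefix '+ id': factor to S → + id S' with S' → ε | (.
P has alternatives sharing prefix '(': factor to P → ( P' with P' → ε | S S.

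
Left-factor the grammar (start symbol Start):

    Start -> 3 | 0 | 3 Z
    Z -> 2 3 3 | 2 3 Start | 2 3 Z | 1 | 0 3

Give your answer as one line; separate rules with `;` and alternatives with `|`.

Start -> 0 | 3 Start1; Z -> 1 | 0 3 | 2 3 Z1; Start1 -> ε | Z; Z1 -> 3 | Start | Z

Start has alternatives sharing prefix '3': factor to Start → 3 Start1 with Start1 → ε | Z.
Z has alternatives sharing prefix '2 3': factor to Z → 2 3 Z1 with Z1 → 3 | Start | Z.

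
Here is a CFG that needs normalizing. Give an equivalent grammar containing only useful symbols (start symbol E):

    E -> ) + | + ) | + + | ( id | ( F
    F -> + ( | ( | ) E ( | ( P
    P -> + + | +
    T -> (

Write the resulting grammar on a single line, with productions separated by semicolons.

Generating nonterminals: {E, F, P, T}.
Reachable from E after that: {E, F, P}.
Removed useless symbols: {T} and every production mentioning them.

E -> ) + | + ) | + + | ( id | ( F; F -> + ( | ( | ) E ( | ( P; P -> + + | +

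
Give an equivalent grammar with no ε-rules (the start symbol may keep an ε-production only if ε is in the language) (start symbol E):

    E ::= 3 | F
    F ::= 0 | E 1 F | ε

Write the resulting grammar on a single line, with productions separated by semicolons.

Nullable set = {E, F}.
ε ∈ L(G) since E is nullable, so keep E → ε.
Add the nullable-subset variants: F → E 1 F gives E 1 F | E 1 | 1 F | 1.

E ::= 3 | F | ε; F ::= 0 | E 1 F | E 1 | 1 F | 1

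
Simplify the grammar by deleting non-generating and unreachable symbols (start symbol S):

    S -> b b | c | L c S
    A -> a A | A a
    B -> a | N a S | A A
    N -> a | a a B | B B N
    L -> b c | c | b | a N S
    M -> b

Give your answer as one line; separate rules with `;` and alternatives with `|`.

S -> b b | c | L c S; B -> a | N a S; N -> a | a a B | B B N; L -> b c | c | b | a N S

Generating nonterminals: {B, L, M, N, S}.
Reachable from S after that: {B, L, N, S}.
Removed useless symbols: {A, M} and every production mentioning them.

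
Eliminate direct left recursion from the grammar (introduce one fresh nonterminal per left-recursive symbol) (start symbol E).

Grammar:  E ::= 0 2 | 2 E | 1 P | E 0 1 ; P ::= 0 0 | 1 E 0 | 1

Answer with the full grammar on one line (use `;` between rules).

E ::= 0 2 E' | 2 E E' | 1 P E'; P ::= 0 0 | 1 E 0 | 1; E' ::= 0 1 E' | ε

E is directly left-recursive.
For E: α = {0 1}, β = {0 2, 2 E, 1 P}. Rewrite as E → β E' and E' → α E' | ε.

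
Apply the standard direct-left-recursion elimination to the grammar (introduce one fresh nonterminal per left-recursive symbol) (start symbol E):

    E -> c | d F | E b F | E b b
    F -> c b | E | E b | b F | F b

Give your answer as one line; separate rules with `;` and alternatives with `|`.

E, F are directly left-recursive.
For E: α = {b F, b b}, β = {c, d F}. Rewrite as E → β E' and E' → α E' | ε.
For F: α = {b}, β = {c b, E, E b, b F}. Rewrite as F → β F' and F' → α F' | ε.

E -> c E' | d F E'; F -> c b F' | E F' | E b F' | b F F'; E' -> b F E' | b b E' | ε; F' -> b F' | ε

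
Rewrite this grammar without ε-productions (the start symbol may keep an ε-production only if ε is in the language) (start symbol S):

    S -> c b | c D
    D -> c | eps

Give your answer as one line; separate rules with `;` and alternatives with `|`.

S -> c b | c D | c; D -> c

The nullable symbols are {D}.
ε ∉ L(G), so no ε-production is kept.
For each production, add variants omitting each subset of nullable occurrences: S → c D gives c D | c.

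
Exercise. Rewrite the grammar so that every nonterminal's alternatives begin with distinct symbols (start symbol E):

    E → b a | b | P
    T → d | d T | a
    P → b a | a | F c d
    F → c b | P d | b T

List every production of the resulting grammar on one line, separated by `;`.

E has alternatives sharing prefix 'b': factor to E → b E' with E' → a | ε.
T has alternatives sharing prefix 'd': factor to T → d T' with T' → ε | T.

E → P | b E'; T → a | d T'; P → b a | a | F c d; F → c b | P d | b T; E' → a | ε; T' → ε | T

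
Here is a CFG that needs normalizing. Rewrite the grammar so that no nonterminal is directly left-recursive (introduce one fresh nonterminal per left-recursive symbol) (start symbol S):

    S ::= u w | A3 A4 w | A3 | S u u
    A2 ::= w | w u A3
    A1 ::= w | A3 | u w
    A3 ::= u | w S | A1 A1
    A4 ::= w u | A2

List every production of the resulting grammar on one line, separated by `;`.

S ::= u w S' | A3 A4 w S' | A3 S'; A2 ::= w | w u A3; A1 ::= w | A3 | u w; A3 ::= u | w S | A1 A1; A4 ::= w u | A2; S' ::= u u S' | epsilon

Left recursion appears on S.
For S: α = {u u}, β = {u w, A3 A4 w, A3}. Rewrite as S → β S' and S' → α S' | ε.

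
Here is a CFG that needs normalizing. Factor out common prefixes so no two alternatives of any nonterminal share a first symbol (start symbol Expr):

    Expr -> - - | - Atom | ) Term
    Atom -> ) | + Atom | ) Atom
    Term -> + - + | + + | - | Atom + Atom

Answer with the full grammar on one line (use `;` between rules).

Expr has alternatives sharing prefix '-': factor to Expr → - Expr1 with Expr1 → - | Atom.
Atom has alternatives sharing prefix ')': factor to Atom → ) Atom1 with Atom1 → ε | Atom.
Term has alternatives sharing prefix '+': factor to Term → + Term1 with Term1 → - + | +.

Expr -> ) Term | - Expr1; Atom -> + Atom | ) Atom1; Term -> - | Atom + Atom | + Term1; Expr1 -> - | Atom; Atom1 -> ε | Atom; Term1 -> - + | +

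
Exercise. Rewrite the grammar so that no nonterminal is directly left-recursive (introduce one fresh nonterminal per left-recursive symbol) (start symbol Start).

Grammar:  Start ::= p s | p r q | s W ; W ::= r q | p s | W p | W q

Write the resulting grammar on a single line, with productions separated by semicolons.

Directly left-recursive nonterminal: W.
For W: α = {p, q}, β = {r q, p s}. Rewrite as W → β W1 and W1 → α W1 | ε.

Start ::= p s | p r q | s W; W ::= r q W1 | p s W1; W1 ::= p W1 | q W1 | ε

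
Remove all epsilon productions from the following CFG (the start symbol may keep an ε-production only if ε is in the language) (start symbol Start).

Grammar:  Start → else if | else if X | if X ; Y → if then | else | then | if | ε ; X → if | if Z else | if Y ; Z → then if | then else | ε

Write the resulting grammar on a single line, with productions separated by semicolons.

Start → else if | else if X | if X; Y → if then | else | then | if; X → if | if Z else | if else | if Y; Z → then if | then else

Nullable nonterminals: {Y, Z}.
ε ∉ L(G), so no ε-production is kept.
For each production, add variants omitting each subset of nullable occurrences: X → if Z else gives if Z else | if else.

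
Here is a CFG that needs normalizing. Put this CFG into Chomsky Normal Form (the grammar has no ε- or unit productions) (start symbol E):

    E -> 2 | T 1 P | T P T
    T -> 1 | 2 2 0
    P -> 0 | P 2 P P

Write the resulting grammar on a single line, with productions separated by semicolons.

Introduce a nonterminal for each terminal appearing in a rule of length ≥ 2: X1 → 1, X2 → 2, X3 → 0.
Binarize each right-hand side of length ≥ 3 by chaining fresh nonterminals (Y1, Y2, …): affected rules were E → T X1 P; E → T P T; T → X2 X2 X3; P → P X2 P P.

E -> 2 | T Y1 | T Y2; T -> 1 | X2 Y3; P -> 0 | P Y4; X1 -> 1; X2 -> 2; X3 -> 0; Y1 -> X1 P; Y2 -> P T; Y3 -> X2 X3; Y4 -> X2 Y5; Y5 -> P P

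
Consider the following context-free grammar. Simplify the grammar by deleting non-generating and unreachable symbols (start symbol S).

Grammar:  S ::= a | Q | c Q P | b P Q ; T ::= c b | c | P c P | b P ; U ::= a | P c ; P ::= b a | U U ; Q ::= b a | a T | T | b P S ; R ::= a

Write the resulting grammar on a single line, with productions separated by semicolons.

Generating nonterminals: {P, Q, R, S, T, U}.
Reachable from S after that: {P, Q, S, T, U}.
Removed useless symbols: {R} and every production mentioning them.

S ::= a | Q | c Q P | b P Q; T ::= c b | c | P c P | b P; U ::= a | P c; P ::= b a | U U; Q ::= b a | a T | T | b P S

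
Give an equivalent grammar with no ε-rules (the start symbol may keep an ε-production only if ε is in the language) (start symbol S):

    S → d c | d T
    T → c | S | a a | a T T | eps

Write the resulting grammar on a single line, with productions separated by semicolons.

Nullable nonterminals: {T}.
ε ∉ L(G), so no ε-production is kept.
Expand every rule over subsets of its nullable positions: S → d T gives d T | d. T → a T T gives a T T | a T | a.

S → d c | d T | d; T → c | S | a a | a T T | a T | a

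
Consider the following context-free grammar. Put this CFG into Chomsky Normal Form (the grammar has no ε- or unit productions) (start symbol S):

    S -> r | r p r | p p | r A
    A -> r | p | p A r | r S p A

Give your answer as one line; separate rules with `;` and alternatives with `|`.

S -> r | X1 Y1 | X2 X2 | X1 A; A -> r | p | X2 Y2 | X1 Y3; X1 -> r; X2 -> p; Y1 -> X2 X1; Y2 -> A X1; Y3 -> S Y4; Y4 -> X2 A

Introduce a nonterminal for each terminal appearing in a rule of length ≥ 2: X1 → r, X2 → p.
Binarize each right-hand side of length ≥ 3 by chaining fresh nonterminals (Y1, Y2, …): affected rules were S → X1 X2 X1; A → X2 A X1; A → X1 S X2 A.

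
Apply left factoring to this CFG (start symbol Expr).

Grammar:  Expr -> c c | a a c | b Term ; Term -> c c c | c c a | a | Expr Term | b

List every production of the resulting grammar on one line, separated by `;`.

Expr -> c c | a a c | b Term; Term -> a | Expr Term | b | c c Term1; Term1 -> c | a

Term has alternatives sharing prefix 'c c': factor to Term → c c Term1 with Term1 → c | a.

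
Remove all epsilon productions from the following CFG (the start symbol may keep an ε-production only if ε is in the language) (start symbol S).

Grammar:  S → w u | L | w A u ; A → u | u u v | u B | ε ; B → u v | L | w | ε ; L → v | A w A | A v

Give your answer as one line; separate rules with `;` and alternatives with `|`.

S → w u | L | w A u; A → u | u u v | u B; B → u v | L | w; L → v | A w A | A w | w A | w | A v

Nullable set = {A, B}.
ε ∉ L(G), so no ε-production is kept.
For each production, add variants omitting each subset of nullable occurrences: L → A w A gives A w A | A w | w A | w.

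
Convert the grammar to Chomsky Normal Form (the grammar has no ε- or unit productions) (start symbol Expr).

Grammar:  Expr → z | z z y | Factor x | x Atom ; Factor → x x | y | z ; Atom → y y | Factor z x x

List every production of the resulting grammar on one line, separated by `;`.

Expr → z | X1 Y1 | Factor X3 | X3 Atom; Factor → X3 X3 | y | z; Atom → X2 X2 | Factor Y2; X1 → z; X2 → y; X3 → x; Y1 → X1 X2; Y2 → X1 Y3; Y3 → X3 X3

Introduce a nonterminal for each terminal appearing in a rule of length ≥ 2: X1 → z, X2 → y, X3 → x.
Binarize each right-hand side of length ≥ 3 by chaining fresh nonterminals (Y1, Y2, …): affected rules were Expr → X1 X1 X2; Atom → Factor X1 X3 X3.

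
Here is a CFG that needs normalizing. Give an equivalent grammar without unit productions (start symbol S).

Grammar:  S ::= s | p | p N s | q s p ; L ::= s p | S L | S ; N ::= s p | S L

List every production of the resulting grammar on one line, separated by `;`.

S ::= s | p | p N s | q s p; L ::= s p | S L | s | p | p N s | q s p; N ::= s p | S L

Unit pairs: L ⇒* {S}.
For each unit pair (A, B), copy every non-unit production of B to A, then drop all unit productions.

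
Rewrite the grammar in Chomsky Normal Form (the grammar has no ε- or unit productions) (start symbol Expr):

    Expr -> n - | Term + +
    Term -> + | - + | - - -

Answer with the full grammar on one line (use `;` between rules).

Introduce a nonterminal for each terminal appearing in a rule of length ≥ 2: X1 → n, X2 → -, X3 → +.
Binarize each right-hand side of length ≥ 3 by chaining fresh nonterminals (Y1, Y2, …): affected rules were Expr → Term X3 X3; Term → X2 X2 X2.

Expr -> X1 X2 | Term Y1; Term -> + | X2 X3 | X2 Y2; X1 -> n; X2 -> -; X3 -> +; Y1 -> X3 X3; Y2 -> X2 X2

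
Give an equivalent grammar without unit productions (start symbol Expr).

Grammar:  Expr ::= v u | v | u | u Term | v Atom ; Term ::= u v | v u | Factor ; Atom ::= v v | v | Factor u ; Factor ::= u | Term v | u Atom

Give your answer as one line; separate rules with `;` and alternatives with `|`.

Expr ::= v u | v | u | u Term | v Atom; Term ::= u v | v u | u | Term v | u Atom; Atom ::= v v | v | Factor u; Factor ::= u | Term v | u Atom

Unit pairs: Term ⇒* {Factor}.
Replace each nonterminal's rules with the union of the non-unit rules of every nonterminal it unit-derives.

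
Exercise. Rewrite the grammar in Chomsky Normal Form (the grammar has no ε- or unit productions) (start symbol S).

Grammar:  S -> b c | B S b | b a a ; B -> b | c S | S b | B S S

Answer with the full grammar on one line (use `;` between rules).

Introduce a nonterminal for each terminal appearing in a rule of length ≥ 2: X1 → b, X2 → c, X3 → a.
Binarize each right-hand side of length ≥ 3 by chaining fresh nonterminals (Y1, Y2, …): affected rules were S → B S X1; S → X1 X3 X3; B → B S S.

S -> X1 X2 | B Y1 | X1 Y2; B -> b | X2 S | S X1 | B Y3; X1 -> b; X2 -> c; X3 -> a; Y1 -> S X1; Y2 -> X3 X3; Y3 -> S S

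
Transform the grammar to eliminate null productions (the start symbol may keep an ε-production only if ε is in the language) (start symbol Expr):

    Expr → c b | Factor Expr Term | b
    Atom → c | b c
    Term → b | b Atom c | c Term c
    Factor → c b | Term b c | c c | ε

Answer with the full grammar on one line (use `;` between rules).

Expr → c b | Factor Expr Term | Expr Term | b; Atom → c | b c; Term → b | b Atom c | c Term c; Factor → c b | Term b c | c c

The nullable symbols are {Factor}.
ε ∉ L(G), so no ε-production is kept.
Expand every rule over subsets of its nullable positions: Expr → Factor Expr Term gives Factor Expr Term | Expr Term.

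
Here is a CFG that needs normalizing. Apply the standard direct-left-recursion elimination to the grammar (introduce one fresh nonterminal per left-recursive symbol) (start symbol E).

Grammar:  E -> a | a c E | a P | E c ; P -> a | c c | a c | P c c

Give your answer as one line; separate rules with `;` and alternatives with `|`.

E -> a E' | a c E E' | a P E'; P -> a P' | c c P' | a c P'; E' -> c E' | ε; P' -> c c P' | ε

E, P are directly left-recursive.
For E: α = {c}, β = {a, a c E, a P}. Rewrite as E → β E' and E' → α E' | ε.
For P: α = {c c}, β = {a, c c, a c}. Rewrite as P → β P' and P' → α P' | ε.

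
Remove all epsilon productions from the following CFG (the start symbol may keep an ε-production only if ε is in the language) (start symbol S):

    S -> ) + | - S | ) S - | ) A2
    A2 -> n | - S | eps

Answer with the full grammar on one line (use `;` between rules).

The nullable symbols are {A2}.
ε ∉ L(G), so no ε-production is kept.
Expand every rule over subsets of its nullable positions: S → ) A2 gives ) A2 | ).

S -> ) + | - S | ) S - | ) A2 | ); A2 -> n | - S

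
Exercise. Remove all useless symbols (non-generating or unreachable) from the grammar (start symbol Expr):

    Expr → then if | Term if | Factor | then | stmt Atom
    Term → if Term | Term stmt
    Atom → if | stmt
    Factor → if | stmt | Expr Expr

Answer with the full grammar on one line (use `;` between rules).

Generating nonterminals: {Atom, Expr, Factor}.
Reachable from Expr after that: {Atom, Expr, Factor}.
Removed useless symbols: {Term} and every production mentioning them.

Expr → then if | Factor | then | stmt Atom; Atom → if | stmt; Factor → if | stmt | Expr Expr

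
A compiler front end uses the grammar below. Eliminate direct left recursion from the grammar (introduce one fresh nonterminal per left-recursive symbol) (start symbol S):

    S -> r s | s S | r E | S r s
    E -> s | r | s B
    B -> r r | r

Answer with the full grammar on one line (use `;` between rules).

S is directly left-recursive.
For S: α = {r s}, β = {r s, s S, r E}. Rewrite as S → β S' and S' → α S' | ε.

S -> r s S' | s S S' | r E S'; E -> s | r | s B; B -> r r | r; S' -> r s S' | ε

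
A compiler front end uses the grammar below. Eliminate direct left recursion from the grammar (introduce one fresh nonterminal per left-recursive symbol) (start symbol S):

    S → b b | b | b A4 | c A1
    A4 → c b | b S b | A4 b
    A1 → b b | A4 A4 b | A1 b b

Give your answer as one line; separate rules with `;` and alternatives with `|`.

S → b b | b | b A4 | c A1; A4 → c b A4' | b S b A4'; A1 → b b A1' | A4 A4 b A1'; A4' → b A4' | ε; A1' → b b A1' | ε

Left recursion appears on A4, A1.
For A4: α = {b}, β = {c b, b S b}. Rewrite as A4 → β A4' and A4' → α A4' | ε.
For A1: α = {b b}, β = {b b, A4 A4 b}. Rewrite as A1 → β A1' and A1' → α A1' | ε.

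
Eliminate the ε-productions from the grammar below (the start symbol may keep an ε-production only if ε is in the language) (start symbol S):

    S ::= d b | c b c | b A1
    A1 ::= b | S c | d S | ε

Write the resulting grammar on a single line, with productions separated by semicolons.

The nullable symbols are {A1}.
ε ∉ L(G), so no ε-production is kept.
For each production, add variants omitting each subset of nullable occurrences: S → b A1 gives b A1 | b.

S ::= d b | c b c | b A1 | b; A1 ::= b | S c | d S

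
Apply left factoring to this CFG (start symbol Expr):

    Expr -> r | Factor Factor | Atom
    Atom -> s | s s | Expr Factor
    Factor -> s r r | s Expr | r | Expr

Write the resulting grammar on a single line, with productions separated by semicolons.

Atom has alternatives sharing prefix 's': factor to Atom → s Atom1 with Atom1 → ε | s.
Factor has alternatives sharing prefix 's': factor to Factor → s Factor1 with Factor1 → r r | Expr.

Expr -> r | Factor Factor | Atom; Atom -> Expr Factor | s Atom1; Factor -> r | Expr | s Factor1; Atom1 -> ε | s; Factor1 -> r r | Expr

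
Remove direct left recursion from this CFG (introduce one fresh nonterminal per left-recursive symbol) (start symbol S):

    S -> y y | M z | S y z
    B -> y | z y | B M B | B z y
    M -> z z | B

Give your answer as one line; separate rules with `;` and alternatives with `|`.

S -> y y S' | M z S'; B -> y B' | z y B'; M -> z z | B; S' -> y z S' | eps; B' -> M B B' | z y B' | eps

Left recursion appears on S, B.
For S: α = {y z}, β = {y y, M z}. Rewrite as S → β S' and S' → α S' | ε.
For B: α = {M B, z y}, β = {y, z y}. Rewrite as B → β B' and B' → α B' | ε.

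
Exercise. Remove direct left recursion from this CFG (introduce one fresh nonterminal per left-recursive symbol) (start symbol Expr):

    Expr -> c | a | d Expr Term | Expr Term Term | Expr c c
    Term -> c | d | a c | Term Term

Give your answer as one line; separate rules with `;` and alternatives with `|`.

Expr, Term are directly left-recursive.
For Expr: α = {Term Term, c c}, β = {c, a, d Expr Term}. Rewrite as Expr → β Expr1 and Expr1 → α Expr1 | ε.
For Term: α = {Term}, β = {c, d, a c}. Rewrite as Term → β Term1 and Term1 → α Term1 | ε.

Expr -> c Expr1 | a Expr1 | d Expr Term Expr1; Term -> c Term1 | d Term1 | a c Term1; Expr1 -> Term Term Expr1 | c c Expr1 | ε; Term1 -> Term Term1 | ε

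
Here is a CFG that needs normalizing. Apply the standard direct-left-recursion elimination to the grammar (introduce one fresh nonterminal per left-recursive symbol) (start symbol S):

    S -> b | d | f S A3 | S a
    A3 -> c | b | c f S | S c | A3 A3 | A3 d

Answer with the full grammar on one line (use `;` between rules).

S -> b S' | d S' | f S A3 S'; A3 -> c A3' | b A3' | c f S A3' | S c A3'; S' -> a S' | epsilon; A3' -> A3 A3' | d A3' | epsilon

Left recursion appears on S, A3.
For S: α = {a}, β = {b, d, f S A3}. Rewrite as S → β S' and S' → α S' | ε.
For A3: α = {A3, d}, β = {c, b, c f S, S c}. Rewrite as A3 → β A3' and A3' → α A3' | ε.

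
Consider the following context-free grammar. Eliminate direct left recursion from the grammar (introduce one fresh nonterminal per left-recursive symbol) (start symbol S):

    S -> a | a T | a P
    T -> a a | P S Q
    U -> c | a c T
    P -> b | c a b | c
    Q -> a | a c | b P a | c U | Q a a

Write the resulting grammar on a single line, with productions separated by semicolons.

Q is directly left-recursive.
For Q: α = {a a}, β = {a, a c, b P a, c U}. Rewrite as Q → β Q' and Q' → α Q' | ε.

S -> a | a T | a P; T -> a a | P S Q; U -> c | a c T; P -> b | c a b | c; Q -> a Q' | a c Q' | b P a Q' | c U Q'; Q' -> a a Q' | epsilon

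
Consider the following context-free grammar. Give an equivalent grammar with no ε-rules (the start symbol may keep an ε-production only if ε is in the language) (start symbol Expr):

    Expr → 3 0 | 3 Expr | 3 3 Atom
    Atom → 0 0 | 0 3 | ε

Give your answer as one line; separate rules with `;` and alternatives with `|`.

Nullable nonterminals: {Atom}.
ε ∉ L(G), so no ε-production is kept.
For each production, add variants omitting each subset of nullable occurrences: Expr → 3 3 Atom gives 3 3 Atom | 3 3.

Expr → 3 0 | 3 Expr | 3 3 Atom | 3 3; Atom → 0 0 | 0 3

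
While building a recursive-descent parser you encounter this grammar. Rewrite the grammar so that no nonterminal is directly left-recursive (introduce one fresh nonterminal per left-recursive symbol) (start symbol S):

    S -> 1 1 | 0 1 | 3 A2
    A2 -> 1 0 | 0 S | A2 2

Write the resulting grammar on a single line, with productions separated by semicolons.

S -> 1 1 | 0 1 | 3 A2; A2 -> 1 0 A2' | 0 S A2'; A2' -> 2 A2' | ε

A2 is directly left-recursive.
For A2: α = {2}, β = {1 0, 0 S}. Rewrite as A2 → β A2' and A2' → α A2' | ε.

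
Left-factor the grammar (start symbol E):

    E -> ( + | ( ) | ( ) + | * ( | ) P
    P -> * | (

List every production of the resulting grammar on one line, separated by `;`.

E has alternatives sharing prefix '(': factor to E → ( E' with E' → + | ) | ) +.
E' has alternatives sharing prefix ')': factor to E' → ) E'' with E'' → ε | +.

E -> * ( | ) P | ( E'; P -> * | (; E' -> + | ) E''; E'' -> eps | +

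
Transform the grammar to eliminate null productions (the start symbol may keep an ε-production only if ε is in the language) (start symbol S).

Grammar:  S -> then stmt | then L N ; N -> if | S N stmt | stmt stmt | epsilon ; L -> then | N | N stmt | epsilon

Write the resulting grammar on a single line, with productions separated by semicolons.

Nullable set = {L, N}.
ε ∉ L(G), so no ε-production is kept.
Expand every rule over subsets of its nullable positions: S → then L N gives then L N | then L | then N | then. N → S N stmt gives S N stmt | S stmt. L → N stmt gives N stmt | stmt.

S -> then stmt | then L N | then L | then N | then; N -> if | S N stmt | S stmt | stmt stmt; L -> then | N | N stmt | stmt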